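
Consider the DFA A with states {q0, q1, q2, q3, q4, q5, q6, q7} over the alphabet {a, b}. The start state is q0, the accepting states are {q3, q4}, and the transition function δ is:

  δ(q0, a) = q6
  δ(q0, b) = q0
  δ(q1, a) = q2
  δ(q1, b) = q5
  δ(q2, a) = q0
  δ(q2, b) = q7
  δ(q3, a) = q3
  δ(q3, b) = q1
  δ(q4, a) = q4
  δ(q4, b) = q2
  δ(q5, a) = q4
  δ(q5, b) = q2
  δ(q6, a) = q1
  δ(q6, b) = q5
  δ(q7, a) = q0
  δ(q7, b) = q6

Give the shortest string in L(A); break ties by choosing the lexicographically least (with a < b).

A breadth-first search from q0 reaches an accepting state first via the path q0 → q6 → q5 → q4 on input aba.
No string of length < 3 is accepted (BFS exhausts all shorter strings without reaching an accepting state), and aba is the lexicographically least accepting string of length 3.

aba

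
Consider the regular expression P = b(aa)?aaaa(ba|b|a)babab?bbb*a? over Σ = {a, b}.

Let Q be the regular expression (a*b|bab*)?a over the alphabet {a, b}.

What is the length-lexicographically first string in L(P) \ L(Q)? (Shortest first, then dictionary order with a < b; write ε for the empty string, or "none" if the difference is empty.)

The string baaaaabababb is accepted by P but not by Q.
No shorter string lies in the difference, and baaaaabababb is the lexicographically first length-12 string in L(P) \ L(Q).

baaaaabababb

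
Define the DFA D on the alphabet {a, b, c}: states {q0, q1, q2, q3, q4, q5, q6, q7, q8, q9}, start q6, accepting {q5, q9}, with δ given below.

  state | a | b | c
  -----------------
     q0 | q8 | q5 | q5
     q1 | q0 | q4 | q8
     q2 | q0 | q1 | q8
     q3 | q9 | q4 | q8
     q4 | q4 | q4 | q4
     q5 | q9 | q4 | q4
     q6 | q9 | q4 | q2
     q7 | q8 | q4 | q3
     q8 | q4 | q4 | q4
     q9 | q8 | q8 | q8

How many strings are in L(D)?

The useful subgraph on states {q0, q1, q2, q5, q6, q9} is acyclic, so L(D) is finite; the longest accepting path visits 6 useful states, giving maximum string length 5.
Counting accepting paths from q6 by length: 1 of length 1, 2 of length 3, 4 of length 4, 2 of length 5. Total 9.

9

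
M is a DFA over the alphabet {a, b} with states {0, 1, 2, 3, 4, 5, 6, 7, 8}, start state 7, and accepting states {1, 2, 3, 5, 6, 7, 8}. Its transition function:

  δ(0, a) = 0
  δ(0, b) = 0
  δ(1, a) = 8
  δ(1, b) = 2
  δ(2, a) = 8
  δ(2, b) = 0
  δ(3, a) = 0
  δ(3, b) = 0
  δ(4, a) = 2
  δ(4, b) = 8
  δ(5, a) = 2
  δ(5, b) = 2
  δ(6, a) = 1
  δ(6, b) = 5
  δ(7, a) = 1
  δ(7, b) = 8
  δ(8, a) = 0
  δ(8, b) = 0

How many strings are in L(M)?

6

The useful subgraph on states {1, 2, 7, 8} is acyclic, so L(M) is finite; the longest accepting path visits 4 useful states, giving maximum string length 3.
Counting accepting paths from 7 by length: 1 of length 0, 2 of length 1, 2 of length 2, 1 of length 3. Total 6.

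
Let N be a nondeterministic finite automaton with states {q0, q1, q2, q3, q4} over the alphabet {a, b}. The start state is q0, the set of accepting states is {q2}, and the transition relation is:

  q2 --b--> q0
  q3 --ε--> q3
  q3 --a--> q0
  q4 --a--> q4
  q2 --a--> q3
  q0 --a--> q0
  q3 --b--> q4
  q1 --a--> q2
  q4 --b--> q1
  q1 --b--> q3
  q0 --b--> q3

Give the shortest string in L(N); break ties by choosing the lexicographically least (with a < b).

bbba

A breadth-first search from q0 reaches an accepting state first via the path q0 → q3 → q4 → q1 → q2 on input bbba.
No string of length < 4 is accepted (BFS exhausts all shorter strings without reaching an accepting state), and bbba is the lexicographically least accepting string of length 4.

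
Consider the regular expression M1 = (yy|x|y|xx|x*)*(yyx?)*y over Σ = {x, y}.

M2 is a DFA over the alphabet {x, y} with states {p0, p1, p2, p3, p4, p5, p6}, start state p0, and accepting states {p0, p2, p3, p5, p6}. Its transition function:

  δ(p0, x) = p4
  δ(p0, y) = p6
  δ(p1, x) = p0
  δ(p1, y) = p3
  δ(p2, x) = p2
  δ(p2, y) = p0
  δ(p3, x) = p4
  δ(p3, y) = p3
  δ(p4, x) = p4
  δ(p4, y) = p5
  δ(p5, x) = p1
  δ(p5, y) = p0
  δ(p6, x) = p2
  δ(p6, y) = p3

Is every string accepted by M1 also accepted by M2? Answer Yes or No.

Converting the expression M1 to a DFA (subset construction, then merging equivalent states) gives the minimal DFA with states {r0, r1}, start state r0, accepting states {r1} and transitions r0: x→r0, y→r1; r1: x→r0, y→r1.
Exploring the product automaton M1 × M2 from the start pair (r0, p0), following both machines on each input symbol, reaches 8 state pairs: (r0, p0), (r0, p4), (r1, p6), (r1, p5), (r0, p2), (r1, p3), (r0, p1), (r1, p0).
M1 accepts in {r1} and M2 accepts in {p0, p2, p3, p5, p6}. The reachable pairs whose M1-component is accepting are (r1, p6), (r1, p5), (r1, p3), (r1, p0); in each of them the M2-component is accepting too, so the product for L(M1) \ L(M2) (M1-component accepting, M2-component rejecting) has no reachable accepting pair and the difference is empty.
Hence every string in L(M1) is also in L(M2).

Yes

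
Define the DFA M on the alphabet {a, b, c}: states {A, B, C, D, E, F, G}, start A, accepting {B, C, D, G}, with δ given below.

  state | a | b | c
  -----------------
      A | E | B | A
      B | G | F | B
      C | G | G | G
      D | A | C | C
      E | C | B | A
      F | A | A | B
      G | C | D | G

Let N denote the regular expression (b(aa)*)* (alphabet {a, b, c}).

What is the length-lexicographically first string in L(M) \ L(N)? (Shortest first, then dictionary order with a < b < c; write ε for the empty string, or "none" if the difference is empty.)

The string aa is accepted by M but not by N.
No shorter string lies in the difference, and aa is the lexicographically first length-2 string in L(M) \ L(N).

aa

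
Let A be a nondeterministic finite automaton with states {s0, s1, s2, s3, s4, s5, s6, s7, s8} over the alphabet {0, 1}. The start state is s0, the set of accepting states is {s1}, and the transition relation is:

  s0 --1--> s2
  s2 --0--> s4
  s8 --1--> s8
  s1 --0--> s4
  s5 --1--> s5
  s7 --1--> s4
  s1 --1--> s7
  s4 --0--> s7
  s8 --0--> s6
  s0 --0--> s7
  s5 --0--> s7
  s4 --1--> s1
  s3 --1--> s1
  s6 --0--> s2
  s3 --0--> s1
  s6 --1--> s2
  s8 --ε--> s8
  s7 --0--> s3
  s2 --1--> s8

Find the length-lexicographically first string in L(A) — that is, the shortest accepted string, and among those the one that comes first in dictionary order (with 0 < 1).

000

A breadth-first search from s0 reaches an accepting state first via the path s0 → s7 → s3 → s1 on input 000.
No string of length < 3 is accepted (BFS exhausts all shorter strings without reaching an accepting state), and 000 is the lexicographically least accepting string of length 3.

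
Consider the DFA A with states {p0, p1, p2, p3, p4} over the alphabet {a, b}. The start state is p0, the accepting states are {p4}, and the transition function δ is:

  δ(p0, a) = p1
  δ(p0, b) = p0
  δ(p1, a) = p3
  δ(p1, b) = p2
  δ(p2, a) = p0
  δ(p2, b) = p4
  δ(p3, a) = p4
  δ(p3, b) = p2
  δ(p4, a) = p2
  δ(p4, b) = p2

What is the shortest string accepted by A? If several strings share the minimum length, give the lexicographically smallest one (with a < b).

A breadth-first search from p0 reaches an accepting state first via the path p0 → p1 → p3 → p4 on input aaa.
No string of length < 3 is accepted (BFS exhausts all shorter strings without reaching an accepting state), and aaa is the lexicographically least accepting string of length 3.

aaa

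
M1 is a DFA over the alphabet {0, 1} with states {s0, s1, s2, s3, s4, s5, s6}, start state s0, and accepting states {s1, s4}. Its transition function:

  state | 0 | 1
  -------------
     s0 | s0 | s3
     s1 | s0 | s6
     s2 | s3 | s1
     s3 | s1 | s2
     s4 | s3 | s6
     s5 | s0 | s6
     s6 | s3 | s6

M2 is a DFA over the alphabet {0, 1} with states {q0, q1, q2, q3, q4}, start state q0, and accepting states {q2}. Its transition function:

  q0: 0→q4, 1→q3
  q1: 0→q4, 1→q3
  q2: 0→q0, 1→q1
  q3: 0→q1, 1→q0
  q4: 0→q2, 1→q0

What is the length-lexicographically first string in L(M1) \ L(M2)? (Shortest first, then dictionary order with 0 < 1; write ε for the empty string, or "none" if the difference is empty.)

The string 10 is accepted by M1 but not by M2.
No shorter string lies in the difference, and 10 is the lexicographically first length-2 string in L(M1) \ L(M2).

10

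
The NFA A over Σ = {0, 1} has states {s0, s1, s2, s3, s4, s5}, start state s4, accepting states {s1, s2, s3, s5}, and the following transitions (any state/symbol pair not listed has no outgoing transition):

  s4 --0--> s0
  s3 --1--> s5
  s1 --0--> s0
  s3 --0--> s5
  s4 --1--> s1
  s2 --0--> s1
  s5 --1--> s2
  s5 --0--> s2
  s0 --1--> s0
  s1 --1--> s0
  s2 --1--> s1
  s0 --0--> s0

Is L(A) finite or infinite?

finite

The useful states (reachable from s4 and able to reach an accepting state) are {s1, s4}.
Restricted to these states the transition graph has no cycle, so every accepting path has bounded length and L is finite.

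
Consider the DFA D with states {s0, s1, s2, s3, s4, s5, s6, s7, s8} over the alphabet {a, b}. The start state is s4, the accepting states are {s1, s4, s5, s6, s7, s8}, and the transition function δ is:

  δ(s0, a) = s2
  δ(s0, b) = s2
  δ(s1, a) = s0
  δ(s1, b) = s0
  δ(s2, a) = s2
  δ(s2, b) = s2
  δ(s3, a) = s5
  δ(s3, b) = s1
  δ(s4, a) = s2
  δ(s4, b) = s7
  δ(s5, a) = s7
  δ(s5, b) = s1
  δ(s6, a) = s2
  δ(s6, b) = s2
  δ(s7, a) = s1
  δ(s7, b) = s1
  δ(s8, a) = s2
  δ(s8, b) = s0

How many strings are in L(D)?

The useful subgraph on states {s1, s4, s7} is acyclic, so L(D) is finite; the longest accepting path visits 3 useful states, giving maximum string length 2.
Counting accepting paths from s4 by length: 1 of length 0, 1 of length 1, 2 of length 2. Total 4.

4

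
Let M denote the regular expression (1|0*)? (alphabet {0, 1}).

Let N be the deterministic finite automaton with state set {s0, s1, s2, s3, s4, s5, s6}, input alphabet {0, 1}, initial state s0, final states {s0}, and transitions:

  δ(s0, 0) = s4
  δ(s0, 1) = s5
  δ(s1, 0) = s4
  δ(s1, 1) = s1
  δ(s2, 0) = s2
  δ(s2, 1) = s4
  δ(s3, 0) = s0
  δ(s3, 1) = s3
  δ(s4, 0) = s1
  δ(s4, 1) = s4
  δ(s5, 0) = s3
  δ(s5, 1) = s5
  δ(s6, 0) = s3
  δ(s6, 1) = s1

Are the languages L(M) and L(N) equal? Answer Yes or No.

The string 0 is accepted by M but rejected by N.
So L(M) ≠ L(N).

No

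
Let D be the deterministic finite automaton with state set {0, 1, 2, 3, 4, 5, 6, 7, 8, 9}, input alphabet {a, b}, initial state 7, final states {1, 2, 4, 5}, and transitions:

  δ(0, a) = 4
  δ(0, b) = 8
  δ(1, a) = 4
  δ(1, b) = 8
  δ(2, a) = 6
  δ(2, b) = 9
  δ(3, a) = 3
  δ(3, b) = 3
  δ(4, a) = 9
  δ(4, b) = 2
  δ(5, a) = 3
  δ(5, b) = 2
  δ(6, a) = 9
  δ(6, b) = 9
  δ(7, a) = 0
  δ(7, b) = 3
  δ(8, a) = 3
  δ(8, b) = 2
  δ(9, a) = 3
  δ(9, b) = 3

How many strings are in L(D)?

3

The useful subgraph on states {0, 2, 4, 7, 8} is acyclic, so L(D) is finite; the longest accepting path visits 4 useful states, giving maximum string length 3.
Counting accepting paths from 7 by length: 1 of length 2, 2 of length 3. Total 3.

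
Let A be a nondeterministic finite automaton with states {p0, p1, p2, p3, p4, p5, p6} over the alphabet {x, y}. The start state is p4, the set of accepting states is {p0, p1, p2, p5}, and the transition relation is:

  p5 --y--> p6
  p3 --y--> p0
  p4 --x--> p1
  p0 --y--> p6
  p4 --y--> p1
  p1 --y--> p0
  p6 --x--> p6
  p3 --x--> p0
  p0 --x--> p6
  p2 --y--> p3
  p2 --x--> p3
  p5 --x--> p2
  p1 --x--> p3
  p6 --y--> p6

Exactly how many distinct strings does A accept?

8

The useful subgraph on states {p0, p1, p3, p4} is acyclic, so L(A) is finite; the longest accepting path visits 4 useful states, giving maximum string length 3.
Counting accepting paths from p4 by length: 2 of length 1, 2 of length 2, 4 of length 3. Total 8.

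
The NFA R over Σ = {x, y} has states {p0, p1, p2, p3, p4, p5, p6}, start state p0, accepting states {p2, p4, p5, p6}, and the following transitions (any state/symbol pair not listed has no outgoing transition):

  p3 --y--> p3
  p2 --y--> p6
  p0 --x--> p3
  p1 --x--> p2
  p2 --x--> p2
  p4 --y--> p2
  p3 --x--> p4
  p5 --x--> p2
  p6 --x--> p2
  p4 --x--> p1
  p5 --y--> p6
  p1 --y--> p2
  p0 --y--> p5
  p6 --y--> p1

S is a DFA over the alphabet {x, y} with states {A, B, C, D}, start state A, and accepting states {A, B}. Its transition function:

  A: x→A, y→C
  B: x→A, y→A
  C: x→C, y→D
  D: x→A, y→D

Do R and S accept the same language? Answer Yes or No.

The string y is accepted by R but rejected by S.
So L(R) ≠ L(S).

No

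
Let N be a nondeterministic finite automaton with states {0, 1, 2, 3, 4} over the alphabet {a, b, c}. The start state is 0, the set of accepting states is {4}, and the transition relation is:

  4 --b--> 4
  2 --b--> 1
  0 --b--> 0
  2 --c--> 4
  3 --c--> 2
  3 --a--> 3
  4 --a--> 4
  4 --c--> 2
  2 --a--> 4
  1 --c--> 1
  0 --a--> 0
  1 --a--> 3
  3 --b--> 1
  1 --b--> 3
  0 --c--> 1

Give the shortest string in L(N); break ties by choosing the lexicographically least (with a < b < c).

caca

A breadth-first search from 0 reaches an accepting state first via the path 0 → 1 → 3 → 2 → 4 on input caca.
No string of length < 4 is accepted (BFS exhausts all shorter strings without reaching an accepting state), and caca is the lexicographically least accepting string of length 4.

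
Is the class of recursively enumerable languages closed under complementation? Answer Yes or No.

If both L and its complement were r.e., running the two recognisers in parallel would decide L, so L would be recursive; but there are r.e. languages that are not recursive (e.g. the halting problem), and their complements are therefore not r.e.

No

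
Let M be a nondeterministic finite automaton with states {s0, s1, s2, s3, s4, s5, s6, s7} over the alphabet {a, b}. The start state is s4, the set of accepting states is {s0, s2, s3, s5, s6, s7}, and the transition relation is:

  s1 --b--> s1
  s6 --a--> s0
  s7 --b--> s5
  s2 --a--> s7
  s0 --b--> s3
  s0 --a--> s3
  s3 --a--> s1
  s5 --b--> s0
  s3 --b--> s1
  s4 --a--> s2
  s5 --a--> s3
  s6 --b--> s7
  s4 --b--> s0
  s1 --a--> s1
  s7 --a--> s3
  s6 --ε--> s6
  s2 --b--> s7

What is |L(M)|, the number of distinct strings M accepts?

18

The useful subgraph on states {s0, s2, s3, s4, s5, s7} is acyclic, so L(M) is finite; the longest accepting path visits 6 useful states, giving maximum string length 5.
Counting accepting paths from s4 by length: 2 of length 1, 4 of length 2, 4 of length 3, 4 of length 4, 4 of length 5. Total 18.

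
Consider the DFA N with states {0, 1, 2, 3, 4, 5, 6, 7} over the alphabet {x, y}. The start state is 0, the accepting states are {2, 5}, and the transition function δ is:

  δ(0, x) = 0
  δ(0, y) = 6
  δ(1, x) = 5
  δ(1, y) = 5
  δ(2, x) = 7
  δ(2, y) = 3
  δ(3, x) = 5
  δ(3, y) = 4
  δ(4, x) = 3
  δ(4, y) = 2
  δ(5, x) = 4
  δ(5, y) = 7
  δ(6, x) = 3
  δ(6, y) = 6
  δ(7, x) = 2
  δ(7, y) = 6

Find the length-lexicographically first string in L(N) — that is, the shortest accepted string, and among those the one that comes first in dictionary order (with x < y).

yxx

A breadth-first search from 0 reaches an accepting state first via the path 0 → 6 → 3 → 5 on input yxx.
No string of length < 3 is accepted (BFS exhausts all shorter strings without reaching an accepting state), and yxx is the lexicographically least accepting string of length 3.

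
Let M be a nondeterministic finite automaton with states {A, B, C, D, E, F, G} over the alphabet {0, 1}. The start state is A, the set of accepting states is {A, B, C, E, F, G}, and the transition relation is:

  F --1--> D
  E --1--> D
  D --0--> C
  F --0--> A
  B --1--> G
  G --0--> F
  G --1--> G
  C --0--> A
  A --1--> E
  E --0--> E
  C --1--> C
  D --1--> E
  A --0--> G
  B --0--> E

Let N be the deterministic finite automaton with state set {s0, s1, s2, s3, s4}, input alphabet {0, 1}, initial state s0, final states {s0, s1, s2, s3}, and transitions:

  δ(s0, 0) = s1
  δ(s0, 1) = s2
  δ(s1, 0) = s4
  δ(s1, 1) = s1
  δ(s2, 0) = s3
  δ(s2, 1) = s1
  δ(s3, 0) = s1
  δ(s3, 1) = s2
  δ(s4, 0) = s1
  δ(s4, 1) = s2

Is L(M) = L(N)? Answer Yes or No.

The string 00 is accepted by M but rejected by N.
So L(M) ≠ L(N).

No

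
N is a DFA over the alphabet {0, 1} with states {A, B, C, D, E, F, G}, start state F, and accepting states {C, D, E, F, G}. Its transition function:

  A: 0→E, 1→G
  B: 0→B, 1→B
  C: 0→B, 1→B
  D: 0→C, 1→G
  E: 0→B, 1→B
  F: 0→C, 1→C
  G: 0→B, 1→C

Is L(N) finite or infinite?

finite

The useful states (reachable from F and able to reach an accepting state) are {C, F}.
Restricted to these states the transition graph has no cycle, so every accepting path has bounded length and L is finite.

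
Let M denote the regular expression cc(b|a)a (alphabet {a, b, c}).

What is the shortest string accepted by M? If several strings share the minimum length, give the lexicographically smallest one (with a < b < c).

By inspection of the expression, no string of length less than 4 matches, and ccaa is the lexicographically first match of length 4.

ccaa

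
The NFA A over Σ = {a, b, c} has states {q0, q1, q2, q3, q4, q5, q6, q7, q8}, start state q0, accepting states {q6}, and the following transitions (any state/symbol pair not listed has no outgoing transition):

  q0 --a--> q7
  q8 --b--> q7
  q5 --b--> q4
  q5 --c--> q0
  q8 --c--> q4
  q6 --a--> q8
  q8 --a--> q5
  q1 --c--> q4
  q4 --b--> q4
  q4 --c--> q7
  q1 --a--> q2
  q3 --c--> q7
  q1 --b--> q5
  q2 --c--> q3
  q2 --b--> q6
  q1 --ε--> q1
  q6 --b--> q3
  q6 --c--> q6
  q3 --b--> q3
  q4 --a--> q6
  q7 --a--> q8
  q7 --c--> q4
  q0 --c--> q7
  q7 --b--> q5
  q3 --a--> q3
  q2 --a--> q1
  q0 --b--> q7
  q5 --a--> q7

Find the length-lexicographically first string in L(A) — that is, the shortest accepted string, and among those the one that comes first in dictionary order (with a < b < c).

aca

A breadth-first search from q0 reaches an accepting state first via the path q0 → q7 → q4 → q6 on input aca.
No string of length < 3 is accepted (BFS exhausts all shorter strings without reaching an accepting state), and aca is the lexicographically least accepting string of length 3.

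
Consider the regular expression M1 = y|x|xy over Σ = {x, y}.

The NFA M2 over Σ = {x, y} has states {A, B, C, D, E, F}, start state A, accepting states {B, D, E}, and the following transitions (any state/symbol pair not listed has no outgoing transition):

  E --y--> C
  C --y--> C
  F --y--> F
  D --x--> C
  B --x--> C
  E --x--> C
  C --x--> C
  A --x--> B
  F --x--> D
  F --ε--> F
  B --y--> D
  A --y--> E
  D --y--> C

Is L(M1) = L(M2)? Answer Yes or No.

Converting the expression M1 to a DFA (subset construction, then merging equivalent states) gives the minimal DFA with states {r0, r1, r2, r3}, start state r0, accepting states {r1, r2} and transitions r0: x→r1, y→r2; r1: x→r3, y→r2; r2: x→r3, y→r3; r3: x→r3, y→r3.
Exploring the product automaton M1 × M2 from the start pair (r0, A), following both machines on each input symbol, reaches 5 state pairs: (r0, A), (r1, B), (r2, E), (r3, C), (r2, D).
M1 accepts in {r1, r2} and M2 accepts in {B, D, E}. In every reachable pair the two components are either both accepting — (r1, B), (r2, E), (r2, D) — or both non-accepting, so no string is accepted by exactly one of the machines: L(M1) \ L(M2) and L(M2) \ L(M1) are both empty.
Hence every string is accepted by M1 iff it is accepted by M2, and the two languages coincide.

Yes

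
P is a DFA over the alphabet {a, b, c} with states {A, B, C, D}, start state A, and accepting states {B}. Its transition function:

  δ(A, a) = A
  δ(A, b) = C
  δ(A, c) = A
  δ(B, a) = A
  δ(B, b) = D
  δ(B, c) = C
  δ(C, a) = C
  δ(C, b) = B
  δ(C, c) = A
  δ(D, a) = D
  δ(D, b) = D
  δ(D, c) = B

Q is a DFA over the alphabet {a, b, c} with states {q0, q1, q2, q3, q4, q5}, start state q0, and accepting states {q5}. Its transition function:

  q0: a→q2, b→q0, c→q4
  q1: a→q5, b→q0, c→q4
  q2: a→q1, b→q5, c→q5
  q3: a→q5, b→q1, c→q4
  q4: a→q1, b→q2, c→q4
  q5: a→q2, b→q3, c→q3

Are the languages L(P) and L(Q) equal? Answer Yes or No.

The string bb is accepted by P but rejected by Q.
So L(P) ≠ L(Q).

No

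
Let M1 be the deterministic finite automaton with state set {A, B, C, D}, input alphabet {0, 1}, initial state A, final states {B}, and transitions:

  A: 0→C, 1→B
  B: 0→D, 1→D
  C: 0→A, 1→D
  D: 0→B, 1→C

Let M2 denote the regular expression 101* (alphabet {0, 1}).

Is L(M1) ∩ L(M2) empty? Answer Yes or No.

Yes

Converting the expression M2 to a DFA (subset construction, then merging equivalent states) gives the minimal DFA with states {r0, r1, r2, r3}, start state r0, accepting states {r3} and transitions r0: 0→r1, 1→r2; r1: 0→r1, 1→r1; r2: 0→r3, 1→r1; r3: 0→r1, 1→r3.
Exploring the product automaton M1 × M2 from the start pair (A, r0), following both machines on each input symbol, reaches 8 state pairs: (A, r0), (C, r1), (B, r2), (A, r1), (D, r1), (D, r3), (B, r1), (C, r3).
M1 accepts in {B} and M2 accepts in {r3}; no reachable pair has both components accepting, so no string drives both machines to acceptance simultaneously and L(M1) ∩ L(M2) = ∅.
So no string is accepted by both, and the intersection is empty.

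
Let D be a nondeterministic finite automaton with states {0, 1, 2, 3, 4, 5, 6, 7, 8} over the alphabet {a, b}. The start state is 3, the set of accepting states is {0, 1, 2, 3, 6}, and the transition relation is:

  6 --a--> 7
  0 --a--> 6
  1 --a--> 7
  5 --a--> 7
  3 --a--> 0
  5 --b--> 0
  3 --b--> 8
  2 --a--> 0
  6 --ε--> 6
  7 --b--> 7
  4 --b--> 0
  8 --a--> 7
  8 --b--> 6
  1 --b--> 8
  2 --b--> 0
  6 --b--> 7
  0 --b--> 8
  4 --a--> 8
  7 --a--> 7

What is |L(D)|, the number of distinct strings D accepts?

The useful subgraph on states {0, 3, 6, 8} is acyclic, so L(D) is finite; the longest accepting path visits 4 useful states, giving maximum string length 3.
Counting accepting paths from 3 by length: 1 of length 0, 1 of length 1, 2 of length 2, 1 of length 3. Total 5.

5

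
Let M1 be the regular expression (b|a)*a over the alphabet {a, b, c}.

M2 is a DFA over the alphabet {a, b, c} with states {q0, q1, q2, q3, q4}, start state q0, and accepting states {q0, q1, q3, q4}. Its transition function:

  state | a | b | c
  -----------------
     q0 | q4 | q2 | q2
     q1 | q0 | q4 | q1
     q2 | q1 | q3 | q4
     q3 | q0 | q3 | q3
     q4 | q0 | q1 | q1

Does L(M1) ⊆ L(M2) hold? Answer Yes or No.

Converting the expression M1 to a DFA (subset construction, then merging equivalent states) gives the minimal DFA with states {r0, r1, r2}, start state r0, accepting states {r1} and transitions r0: a→r1, b→r0, c→r2; r1: a→r1, b→r0, c→r2; r2: a→r2, b→r2, c→r2.
Exploring the product automaton M1 × M2 from the start pair (r0, q0), following both machines on each input symbol, reaches 13 state pairs: (r0, q0), (r1, q4), (r0, q2), (r2, q2), (r1, q0), (r0, q1), (r2, q1), (r1, q1), (r0, q3), (r2, q4), (r2, q3), (r0, q4), (r2, q0).
M1 accepts in {r1} and M2 accepts in {q0, q1, q3, q4}. The reachable pairs whose M1-component is accepting are (r1, q4), (r1, q0), (r1, q1); in each of them the M2-component is accepting too, so the product for L(M1) \ L(M2) (M1-component accepting, M2-component rejecting) has no reachable accepting pair and the difference is empty.
Hence every string in L(M1) is also in L(M2).

Yes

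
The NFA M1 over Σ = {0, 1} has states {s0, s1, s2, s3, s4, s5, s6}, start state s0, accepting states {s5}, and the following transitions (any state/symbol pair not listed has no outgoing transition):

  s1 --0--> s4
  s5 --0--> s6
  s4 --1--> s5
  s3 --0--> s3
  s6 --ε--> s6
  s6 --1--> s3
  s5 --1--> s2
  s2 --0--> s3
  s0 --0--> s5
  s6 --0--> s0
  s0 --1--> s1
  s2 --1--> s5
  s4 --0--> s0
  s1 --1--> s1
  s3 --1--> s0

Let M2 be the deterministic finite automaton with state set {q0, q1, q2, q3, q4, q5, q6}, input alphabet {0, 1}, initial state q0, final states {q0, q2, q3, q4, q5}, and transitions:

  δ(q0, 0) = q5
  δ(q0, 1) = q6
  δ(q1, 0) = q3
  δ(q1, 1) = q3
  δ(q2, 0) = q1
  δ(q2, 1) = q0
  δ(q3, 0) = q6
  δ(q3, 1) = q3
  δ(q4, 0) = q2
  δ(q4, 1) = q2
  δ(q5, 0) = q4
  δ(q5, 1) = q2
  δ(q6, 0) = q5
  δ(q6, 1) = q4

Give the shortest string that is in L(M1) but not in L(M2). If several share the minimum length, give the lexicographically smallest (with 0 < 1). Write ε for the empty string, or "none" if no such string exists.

The string 0000 is accepted by M1 but not by M2.
No shorter string lies in the difference, and 0000 is the lexicographically first length-4 string in L(M1) \ L(M2).

0000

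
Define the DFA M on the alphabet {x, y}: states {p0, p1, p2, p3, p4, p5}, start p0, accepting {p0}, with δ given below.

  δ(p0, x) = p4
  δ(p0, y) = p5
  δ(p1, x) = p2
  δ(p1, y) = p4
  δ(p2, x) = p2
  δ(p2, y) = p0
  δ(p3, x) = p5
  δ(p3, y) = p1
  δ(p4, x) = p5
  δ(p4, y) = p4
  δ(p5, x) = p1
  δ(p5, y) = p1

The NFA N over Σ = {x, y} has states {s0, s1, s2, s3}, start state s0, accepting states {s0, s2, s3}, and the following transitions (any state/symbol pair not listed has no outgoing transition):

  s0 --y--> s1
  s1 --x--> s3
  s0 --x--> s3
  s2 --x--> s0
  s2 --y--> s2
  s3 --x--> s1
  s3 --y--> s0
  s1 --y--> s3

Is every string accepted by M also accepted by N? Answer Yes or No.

Exploring the product automaton M × N from the start pair (p0, s0), following both machines on each input symbol, reaches 13 state pairs: (p0, s0), (p4, s3), (p5, s1), (p4, s0), (p1, s3), (p5, s3), (p4, s1), (p2, s1), (p1, s1), (p1, s0), (p2, s3), (p0, s3), (p5, s0).
M accepts in {p0} and N accepts in {s0, s2, s3}. The reachable pairs whose M-component is accepting are (p0, s0), (p0, s3); in each of them the N-component is accepting too, so the product for L(M) \ L(N) (M-component accepting, N-component rejecting) has no reachable accepting pair and the difference is empty.
Hence every string in L(M) is also in L(N).

Yes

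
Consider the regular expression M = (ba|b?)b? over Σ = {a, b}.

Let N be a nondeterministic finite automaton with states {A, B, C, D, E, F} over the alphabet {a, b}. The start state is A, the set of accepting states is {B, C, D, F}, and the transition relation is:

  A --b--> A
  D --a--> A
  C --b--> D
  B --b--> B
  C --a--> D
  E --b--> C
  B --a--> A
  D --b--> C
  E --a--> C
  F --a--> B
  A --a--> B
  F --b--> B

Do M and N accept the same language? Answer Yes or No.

No

The empty string ε is accepted by M but rejected by N.
So L(M) ≠ L(N).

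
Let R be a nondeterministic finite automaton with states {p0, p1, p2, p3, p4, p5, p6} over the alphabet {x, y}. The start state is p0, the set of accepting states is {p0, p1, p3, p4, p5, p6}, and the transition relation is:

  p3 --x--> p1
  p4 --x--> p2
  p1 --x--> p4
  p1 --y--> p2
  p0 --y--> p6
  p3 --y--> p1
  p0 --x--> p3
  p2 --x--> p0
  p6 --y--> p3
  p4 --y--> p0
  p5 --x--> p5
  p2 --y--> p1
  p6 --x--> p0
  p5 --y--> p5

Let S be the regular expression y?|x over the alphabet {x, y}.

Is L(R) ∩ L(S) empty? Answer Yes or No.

The empty string ε is accepted by both R and S.
Hence L(R) ∩ L(S) ≠ ∅.

No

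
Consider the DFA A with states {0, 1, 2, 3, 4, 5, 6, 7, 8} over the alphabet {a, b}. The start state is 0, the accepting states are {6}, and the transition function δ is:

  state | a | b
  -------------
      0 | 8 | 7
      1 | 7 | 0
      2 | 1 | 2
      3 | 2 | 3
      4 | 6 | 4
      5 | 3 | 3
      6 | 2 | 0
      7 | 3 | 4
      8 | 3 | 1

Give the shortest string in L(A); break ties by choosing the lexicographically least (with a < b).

A breadth-first search from 0 reaches an accepting state first via the path 0 → 7 → 4 → 6 on input bba.
No string of length < 3 is accepted (BFS exhausts all shorter strings without reaching an accepting state), and bba is the lexicographically least accepting string of length 3.

bba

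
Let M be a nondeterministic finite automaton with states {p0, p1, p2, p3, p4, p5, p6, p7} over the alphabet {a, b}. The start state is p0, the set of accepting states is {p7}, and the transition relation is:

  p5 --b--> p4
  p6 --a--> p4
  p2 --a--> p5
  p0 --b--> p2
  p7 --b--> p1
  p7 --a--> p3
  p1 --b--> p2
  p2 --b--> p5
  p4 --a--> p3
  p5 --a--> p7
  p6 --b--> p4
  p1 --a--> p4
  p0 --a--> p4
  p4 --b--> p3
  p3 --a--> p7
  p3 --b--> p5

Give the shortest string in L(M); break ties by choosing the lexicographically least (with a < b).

aaa

A breadth-first search from p0 reaches an accepting state first via the path p0 → p4 → p3 → p7 on input aaa.
No string of length < 3 is accepted (BFS exhausts all shorter strings without reaching an accepting state), and aaa is the lexicographically least accepting string of length 3.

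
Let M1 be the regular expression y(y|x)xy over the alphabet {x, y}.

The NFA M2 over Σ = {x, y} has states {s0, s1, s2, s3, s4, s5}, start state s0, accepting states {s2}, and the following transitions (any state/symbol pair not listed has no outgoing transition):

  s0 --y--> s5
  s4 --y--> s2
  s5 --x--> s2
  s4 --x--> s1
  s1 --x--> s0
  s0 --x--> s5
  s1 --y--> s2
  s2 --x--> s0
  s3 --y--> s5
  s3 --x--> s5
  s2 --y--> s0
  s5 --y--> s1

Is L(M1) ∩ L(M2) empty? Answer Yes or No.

Yes

Converting the expression M1 to a DFA (subset construction, then merging equivalent states) gives the minimal DFA with states {r0, r1, r2, r3, r4, r5}, start state r0, accepting states {r5} and transitions r0: x→r1, y→r2; r1: x→r1, y→r1; r2: x→r3, y→r3; r3: x→r4, y→r1; r4: x→r1, y→r5; r5: x→r1, y→r1.
Exploring the product automaton M1 × M2 from the start pair (r0, s0), following both machines on each input symbol, reaches 10 state pairs: (r0, s0), (r1, s5), (r2, s5), (r1, s2), (r1, s1), (r3, s2), (r3, s1), (r1, s0), (r4, s0), (r5, s5).
M1 accepts in {r5} and M2 accepts in {s2}; no reachable pair has both components accepting, so no string drives both machines to acceptance simultaneously and L(M1) ∩ L(M2) = ∅.
So no string is accepted by both, and the intersection is empty.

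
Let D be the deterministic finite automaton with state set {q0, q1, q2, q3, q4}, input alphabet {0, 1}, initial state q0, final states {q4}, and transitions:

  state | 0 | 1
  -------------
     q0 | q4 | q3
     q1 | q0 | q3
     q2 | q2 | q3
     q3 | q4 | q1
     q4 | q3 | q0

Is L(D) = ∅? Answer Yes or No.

No

The string 0 is accepted: the run q0 → q4 ends in the accepting state q4.
Since at least one string is accepted, L(D) is not empty.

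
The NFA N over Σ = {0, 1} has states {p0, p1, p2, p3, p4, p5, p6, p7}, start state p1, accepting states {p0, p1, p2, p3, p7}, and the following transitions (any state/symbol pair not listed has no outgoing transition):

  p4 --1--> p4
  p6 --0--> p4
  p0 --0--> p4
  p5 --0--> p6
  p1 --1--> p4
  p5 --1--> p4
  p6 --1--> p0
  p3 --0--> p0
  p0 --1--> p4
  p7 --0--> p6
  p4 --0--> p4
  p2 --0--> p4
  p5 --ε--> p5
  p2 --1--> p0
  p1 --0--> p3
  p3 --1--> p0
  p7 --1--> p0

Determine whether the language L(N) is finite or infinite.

finite

The useful states (reachable from p1 and able to reach an accepting state) are {p0, p1, p3}.
Restricted to these states the transition graph has no cycle, so every accepting path has bounded length and L is finite.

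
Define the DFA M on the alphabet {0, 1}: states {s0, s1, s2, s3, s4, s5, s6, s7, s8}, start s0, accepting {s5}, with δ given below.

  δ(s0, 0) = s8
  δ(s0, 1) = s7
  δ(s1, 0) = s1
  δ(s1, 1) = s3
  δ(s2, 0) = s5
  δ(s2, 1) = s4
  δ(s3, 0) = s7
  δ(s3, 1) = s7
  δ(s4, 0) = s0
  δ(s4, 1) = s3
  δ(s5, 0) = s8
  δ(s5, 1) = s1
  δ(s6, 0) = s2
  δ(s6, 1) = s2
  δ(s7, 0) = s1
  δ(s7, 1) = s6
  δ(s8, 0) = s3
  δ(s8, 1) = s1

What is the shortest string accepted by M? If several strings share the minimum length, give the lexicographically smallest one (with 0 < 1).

1100

A breadth-first search from s0 reaches an accepting state first via the path s0 → s7 → s6 → s2 → s5 on input 1100.
No string of length < 4 is accepted (BFS exhausts all shorter strings without reaching an accepting state), and 1100 is the lexicographically least accepting string of length 4.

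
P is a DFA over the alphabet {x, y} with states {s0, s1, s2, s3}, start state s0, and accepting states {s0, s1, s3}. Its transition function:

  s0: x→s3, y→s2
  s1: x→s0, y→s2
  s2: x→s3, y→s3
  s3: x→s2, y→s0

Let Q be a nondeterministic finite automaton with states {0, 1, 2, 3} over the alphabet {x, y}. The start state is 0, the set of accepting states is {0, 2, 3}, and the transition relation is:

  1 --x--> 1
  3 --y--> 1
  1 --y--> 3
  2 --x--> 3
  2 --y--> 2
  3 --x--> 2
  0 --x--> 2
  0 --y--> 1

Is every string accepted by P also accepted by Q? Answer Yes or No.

The string yx is in L(P) but not in L(Q).
So L(P) ⊄ L(Q).

No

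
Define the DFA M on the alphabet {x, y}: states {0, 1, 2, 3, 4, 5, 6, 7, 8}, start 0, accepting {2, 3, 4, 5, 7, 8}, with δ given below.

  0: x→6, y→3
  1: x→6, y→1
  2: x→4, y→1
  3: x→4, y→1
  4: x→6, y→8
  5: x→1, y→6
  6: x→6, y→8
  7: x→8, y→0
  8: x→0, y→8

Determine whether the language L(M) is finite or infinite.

infinite

State 1 is reachable from the start and can reach an accepting state, and it lies on the cycle 1 → 1.
Traversing that cycle any number of times yields accepted strings of unbounded length, so the language is infinite.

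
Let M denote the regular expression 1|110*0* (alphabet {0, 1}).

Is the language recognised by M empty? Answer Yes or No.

The string 1 matches the expression, so it belongs to L(M).
Since L(M) contains at least one string, it is not empty.

No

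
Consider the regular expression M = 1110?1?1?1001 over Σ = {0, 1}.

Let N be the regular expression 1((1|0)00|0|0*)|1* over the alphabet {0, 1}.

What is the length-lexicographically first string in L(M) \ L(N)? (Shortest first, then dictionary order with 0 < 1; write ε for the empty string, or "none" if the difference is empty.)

1111001

The string 1111001 is accepted by M but not by N.
No shorter string lies in the difference, and 1111001 is the lexicographically first length-7 string in L(M) \ L(N).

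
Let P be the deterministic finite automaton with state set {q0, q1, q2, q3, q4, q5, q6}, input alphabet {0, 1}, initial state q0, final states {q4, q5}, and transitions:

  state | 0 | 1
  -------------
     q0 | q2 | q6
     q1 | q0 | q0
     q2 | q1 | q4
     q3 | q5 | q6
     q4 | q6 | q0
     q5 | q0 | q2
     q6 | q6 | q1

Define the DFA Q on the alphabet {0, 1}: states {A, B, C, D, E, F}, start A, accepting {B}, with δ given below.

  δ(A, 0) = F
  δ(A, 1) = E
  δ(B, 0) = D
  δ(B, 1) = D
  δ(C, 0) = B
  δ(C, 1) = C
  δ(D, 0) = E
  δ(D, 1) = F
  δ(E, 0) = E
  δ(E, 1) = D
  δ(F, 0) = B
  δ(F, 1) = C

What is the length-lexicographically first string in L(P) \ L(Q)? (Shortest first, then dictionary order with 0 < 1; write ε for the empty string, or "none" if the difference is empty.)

The string 01 is accepted by P but not by Q.
No shorter string lies in the difference, and 01 is the lexicographically first length-2 string in L(P) \ L(Q).

01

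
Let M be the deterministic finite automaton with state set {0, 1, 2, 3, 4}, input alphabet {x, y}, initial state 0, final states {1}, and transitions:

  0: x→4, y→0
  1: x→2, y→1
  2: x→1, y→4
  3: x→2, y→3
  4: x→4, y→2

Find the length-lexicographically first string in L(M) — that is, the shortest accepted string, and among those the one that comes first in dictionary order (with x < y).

xyx

A breadth-first search from 0 reaches an accepting state first via the path 0 → 4 → 2 → 1 on input xyx.
No string of length < 3 is accepted (BFS exhausts all shorter strings without reaching an accepting state), and xyx is the lexicographically least accepting string of length 3.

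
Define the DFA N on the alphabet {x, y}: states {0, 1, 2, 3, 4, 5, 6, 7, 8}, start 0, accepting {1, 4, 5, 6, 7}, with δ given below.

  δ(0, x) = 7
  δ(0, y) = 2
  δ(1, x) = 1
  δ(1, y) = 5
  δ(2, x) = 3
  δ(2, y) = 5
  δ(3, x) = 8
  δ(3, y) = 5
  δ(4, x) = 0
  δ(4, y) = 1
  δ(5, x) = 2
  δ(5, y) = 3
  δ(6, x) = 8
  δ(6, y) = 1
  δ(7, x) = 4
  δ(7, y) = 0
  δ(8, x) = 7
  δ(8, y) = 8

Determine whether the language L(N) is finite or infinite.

State 8 is reachable from the start and can reach an accepting state, and it lies on the cycle 8 → 8.
Traversing that cycle any number of times yields accepted strings of unbounded length, so the language is infinite.

infinite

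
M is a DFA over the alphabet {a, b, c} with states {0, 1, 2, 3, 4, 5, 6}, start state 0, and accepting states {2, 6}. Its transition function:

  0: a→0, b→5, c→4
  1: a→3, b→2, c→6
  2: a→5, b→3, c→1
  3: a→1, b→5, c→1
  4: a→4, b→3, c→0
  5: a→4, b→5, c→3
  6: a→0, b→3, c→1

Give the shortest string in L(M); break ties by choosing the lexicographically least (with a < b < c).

bcab

A breadth-first search from 0 reaches an accepting state first via the path 0 → 5 → 3 → 1 → 2 on input bcab.
No string of length < 4 is accepted (BFS exhausts all shorter strings without reaching an accepting state), and bcab is the lexicographically least accepting string of length 4.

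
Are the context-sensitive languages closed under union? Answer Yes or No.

Yes

A linear-bounded automaton can nondeterministically choose to simulate the LBA for L₁ or the LBA for L₂; equivalently, with disjoint nonterminals, S → S₁ | S₂ added to two noncontracting grammars is still noncontracting.
So the context-sensitive languages are closed under union.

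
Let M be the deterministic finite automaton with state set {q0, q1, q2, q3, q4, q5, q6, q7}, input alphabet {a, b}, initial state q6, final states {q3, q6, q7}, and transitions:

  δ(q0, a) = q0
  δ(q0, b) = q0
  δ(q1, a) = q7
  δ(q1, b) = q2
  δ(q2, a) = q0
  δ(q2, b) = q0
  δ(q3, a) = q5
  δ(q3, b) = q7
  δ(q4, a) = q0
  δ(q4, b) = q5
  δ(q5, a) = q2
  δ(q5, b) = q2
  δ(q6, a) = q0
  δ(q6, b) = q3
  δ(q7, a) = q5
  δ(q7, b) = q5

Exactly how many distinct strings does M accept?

The useful subgraph on states {q3, q6, q7} is acyclic, so L(M) is finite; the longest accepting path visits 3 useful states, giving maximum string length 2.
Counting accepting paths from q6 by length: 1 of length 0, 1 of length 1, 1 of length 2. Total 3.

3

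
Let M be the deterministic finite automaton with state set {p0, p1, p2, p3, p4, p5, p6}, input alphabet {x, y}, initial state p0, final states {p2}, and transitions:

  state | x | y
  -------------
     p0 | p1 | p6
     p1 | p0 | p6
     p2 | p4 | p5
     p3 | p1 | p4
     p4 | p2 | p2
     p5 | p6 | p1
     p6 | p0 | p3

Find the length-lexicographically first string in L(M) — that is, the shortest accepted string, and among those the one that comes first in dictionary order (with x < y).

yyyx

A breadth-first search from p0 reaches an accepting state first via the path p0 → p6 → p3 → p4 → p2 on input yyyx.
No string of length < 4 is accepted (BFS exhausts all shorter strings without reaching an accepting state), and yyyx is the lexicographically least accepting string of length 4.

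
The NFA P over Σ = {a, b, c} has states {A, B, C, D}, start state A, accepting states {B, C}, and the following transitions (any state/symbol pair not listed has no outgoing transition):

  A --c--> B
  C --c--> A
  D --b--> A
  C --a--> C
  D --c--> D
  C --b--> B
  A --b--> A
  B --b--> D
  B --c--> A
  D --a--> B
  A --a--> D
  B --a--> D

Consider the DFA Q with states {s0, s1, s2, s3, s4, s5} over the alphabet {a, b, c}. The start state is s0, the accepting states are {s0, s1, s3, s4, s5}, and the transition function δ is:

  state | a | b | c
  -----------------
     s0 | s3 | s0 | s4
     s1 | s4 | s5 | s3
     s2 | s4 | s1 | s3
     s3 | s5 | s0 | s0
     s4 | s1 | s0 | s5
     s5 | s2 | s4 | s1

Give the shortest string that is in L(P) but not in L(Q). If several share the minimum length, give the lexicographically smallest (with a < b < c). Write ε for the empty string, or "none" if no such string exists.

The string aabca is accepted by P but not by Q.
No shorter string lies in the difference, and aabca is the lexicographically first length-5 string in L(P) \ L(Q).

aabca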